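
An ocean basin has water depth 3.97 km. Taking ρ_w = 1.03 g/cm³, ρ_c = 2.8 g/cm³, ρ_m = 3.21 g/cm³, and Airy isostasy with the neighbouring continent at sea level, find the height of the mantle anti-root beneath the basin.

Balancing pressure at the compensation depth: replacing crust with seawater at the top is compensated by replacing crust with mantle at the base: d (ρ_c − ρ_w) = a (ρ_m − ρ_c).
a = d (ρ_c − ρ_w)/(ρ_m − ρ_c) = 3.97 km × 1.77/0.41 = 17.1 km.

17.1 km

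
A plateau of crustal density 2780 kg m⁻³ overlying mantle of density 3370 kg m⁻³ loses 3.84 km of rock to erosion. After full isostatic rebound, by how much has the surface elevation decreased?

Rebound u = e ρ_c/ρ_m = 3.84 km × 2780/3370 = 3.168 km.
Net surface drop = e − u = 3.84 km − 3.168 km = e (ρ_m − ρ_c)/ρ_m = 0.672 km.

0.672 km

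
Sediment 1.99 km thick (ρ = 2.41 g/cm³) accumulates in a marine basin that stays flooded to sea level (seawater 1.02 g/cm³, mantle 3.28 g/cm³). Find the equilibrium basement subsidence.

Submarine loading: the sediment displaces seawater, and the subsidence is in turn flooded, so s (ρ_m − ρ_w) = t (ρ_sed − ρ_w).
s = 1.99 km × (2.41 − 1.02) / (3.28 − 1.02) = 1.22 km.

1.22 km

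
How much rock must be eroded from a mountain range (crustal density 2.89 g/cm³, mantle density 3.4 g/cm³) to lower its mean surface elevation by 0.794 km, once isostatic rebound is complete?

Net drop Δ = e − u = e − e ρ_c/ρ_m = e (ρ_m − ρ_c)/ρ_m.
e = Δ ρ_m/(ρ_m − ρ_c) = 0.794 km × 3.4/0.51 = 5.29 km.

5.29 km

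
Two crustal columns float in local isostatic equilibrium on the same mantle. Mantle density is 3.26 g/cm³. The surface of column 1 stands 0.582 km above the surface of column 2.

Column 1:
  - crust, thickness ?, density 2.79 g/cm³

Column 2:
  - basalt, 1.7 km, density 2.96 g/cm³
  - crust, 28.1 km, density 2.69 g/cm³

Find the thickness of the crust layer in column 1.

Take the compensation level at the base of the deeper column (depth z_c below the surface of column 1) and equate Σ ρ_i t_i down to z_c; mantle fills any gap and the z_c terms cancel.
Column 1: x×2.79 + (z_c − 0 − x)×3.26
Column 2: 0.582×0 + 1.7×2.96 + 28.1×2.69 + (z_c − 0.582 − 29.8)×3.26
The z_c×3.26 term appears on both sides and cancels. Collect the known terms of each column as K = Σ(ρt)_known − 3.26 × (depth of known layers): K_1 = 0 − 3.26×0 = 0; K_2 = 80.621 − 3.26×(0.582 + 29.8) = −18.42432.
Balance: K_1 − x×(3.26 − 2.79) = K_2, so x = (K_1 − K_2)/(3.26 − 2.79) = 18.4243/0.47 = 39.2 km.

39.2 km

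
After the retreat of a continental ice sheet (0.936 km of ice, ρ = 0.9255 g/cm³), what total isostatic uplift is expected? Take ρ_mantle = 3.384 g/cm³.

0.256 km

Removing the load lets mantle flow back in; uplift u satisfies ρ_ice t = ρ_m u.
u = t ρ_ice/ρ_m = 0.936 km × 0.9255/3.384 = 0.256 km.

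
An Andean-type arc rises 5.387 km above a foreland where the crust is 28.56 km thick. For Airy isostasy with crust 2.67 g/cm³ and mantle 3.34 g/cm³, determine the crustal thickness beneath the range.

55.4 km

Root depth r = h ρ_c / (ρ_m − ρ_c) = 5.387 km × 2.67 / 0.67 = 21.47 km.
Total thickness = T + h + r = 28.56 km + 5.387 km + 21.47 km = 55.4 km.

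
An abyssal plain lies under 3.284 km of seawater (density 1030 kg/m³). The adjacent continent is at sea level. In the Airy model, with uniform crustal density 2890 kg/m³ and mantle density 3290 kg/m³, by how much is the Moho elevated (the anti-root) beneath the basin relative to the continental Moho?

By Archimedes' principle applied to the lithosphere: replacing crust with seawater at the top is compensated by replacing crust with mantle at the base: d (ρ_c − ρ_w) = a (ρ_m − ρ_c).
a = d (ρ_c − ρ_w)/(ρ_m − ρ_c) = 3.284 km × 1860/400 = 15.3 km.

15.3 km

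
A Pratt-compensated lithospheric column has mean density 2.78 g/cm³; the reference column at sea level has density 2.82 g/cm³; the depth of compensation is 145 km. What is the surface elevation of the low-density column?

ρ_ref D = ρ (D + h) → h = D (ρ_ref − ρ)/ρ.
h = 145 km × (2.82 − 2.78)/2.78 = 2.09 km.

2.09 km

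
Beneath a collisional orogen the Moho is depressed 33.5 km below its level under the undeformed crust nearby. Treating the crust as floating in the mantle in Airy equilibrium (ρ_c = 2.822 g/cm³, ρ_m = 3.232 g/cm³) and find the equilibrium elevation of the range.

4.87 km

Equating mass per unit area of the two columns: ρ_c h = (ρ_m − ρ_c) r.
h = r (ρ_m − ρ_c) / ρ_c = 33.5 km × (3.232 − 2.822) / 2.822 = 4.87 km.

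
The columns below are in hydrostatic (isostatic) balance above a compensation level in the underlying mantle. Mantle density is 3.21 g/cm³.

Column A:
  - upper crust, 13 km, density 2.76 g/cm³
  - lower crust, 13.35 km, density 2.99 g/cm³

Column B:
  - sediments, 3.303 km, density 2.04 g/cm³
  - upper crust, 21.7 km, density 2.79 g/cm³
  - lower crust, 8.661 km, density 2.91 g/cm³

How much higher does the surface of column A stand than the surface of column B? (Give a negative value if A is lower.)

−2.12 km

For any compensation level in the mantle, the mantle terms cancel and isostasy reduces to e = (Σt_A − Σt_B) − (Σ(ρt)_A − Σ(ρt)_B) / ρ_m.
Σt_A = 26.35 km; Σt_B = 33.664 km; Σ(ρt)_A = 75.7965; Σ(ρt)_B = 92.48463 (in km·g/cm³).
e = (26.35 − 33.664) − (75.7965 − 92.48463) / 3.21 = −2.12 km.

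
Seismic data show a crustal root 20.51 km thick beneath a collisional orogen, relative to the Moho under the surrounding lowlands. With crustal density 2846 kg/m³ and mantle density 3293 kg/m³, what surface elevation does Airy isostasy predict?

For local isostatic compensation: ρ_c h = (ρ_m − ρ_c) r.
h = r (ρ_m − ρ_c) / ρ_c = 20.51 km × (3293 − 2846) / 2846 = 3.22 km.

3.22 km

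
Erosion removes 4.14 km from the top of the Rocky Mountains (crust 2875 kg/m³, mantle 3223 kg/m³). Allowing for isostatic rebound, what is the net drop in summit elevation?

Rebound u = e ρ_c/ρ_m = 4.14 km × 2875/3223 = 3.693 km.
Net surface drop = e − u = 4.14 km − 3.693 km = e (ρ_m − ρ_c)/ρ_m = 0.447 km.

0.447 km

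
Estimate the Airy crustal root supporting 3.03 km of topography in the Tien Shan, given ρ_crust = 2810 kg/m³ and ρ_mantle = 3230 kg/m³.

Balancing pressure at the compensation depth: the weight of the topography is balanced by the buoyancy of the root, ρ_c h = (ρ_m − ρ_c) r.
r = h · ρ_c / (ρ_m − ρ_c) = 3.03 km × 2810 / (3230 − 2810) = 20.3 km.

20.3 km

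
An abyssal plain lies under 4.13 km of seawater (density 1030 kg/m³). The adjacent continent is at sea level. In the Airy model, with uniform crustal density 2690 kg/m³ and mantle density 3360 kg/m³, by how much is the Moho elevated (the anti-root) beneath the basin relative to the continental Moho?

10.2 km

By Archimedes' principle applied to the lithosphere: replacing crust with seawater at the top is compensated by replacing crust with mantle at the base: d (ρ_c − ρ_w) = a (ρ_m − ρ_c).
a = d (ρ_c − ρ_w)/(ρ_m − ρ_c) = 4.13 km × 1660/670 = 10.2 km.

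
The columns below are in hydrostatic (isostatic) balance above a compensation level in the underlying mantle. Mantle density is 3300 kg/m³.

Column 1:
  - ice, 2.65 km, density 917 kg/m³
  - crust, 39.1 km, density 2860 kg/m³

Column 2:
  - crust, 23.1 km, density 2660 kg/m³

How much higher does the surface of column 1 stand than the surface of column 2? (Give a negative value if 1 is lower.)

2.65 km

For any compensation level in the mantle, the mantle terms cancel and isostasy reduces to e = (Σt_1 − Σt_2) − (Σ(ρt)_1 − Σ(ρt)_2) / ρ_m.
Σt_1 = 41.75 km; Σt_2 = 23.1 km; Σ(ρt)_1 = 114256.05; Σ(ρt)_2 = 61446 (in km·kg/m³).
e = (41.75 − 23.1) − (114256.05 − 61446) / 3300 = 2.65 km.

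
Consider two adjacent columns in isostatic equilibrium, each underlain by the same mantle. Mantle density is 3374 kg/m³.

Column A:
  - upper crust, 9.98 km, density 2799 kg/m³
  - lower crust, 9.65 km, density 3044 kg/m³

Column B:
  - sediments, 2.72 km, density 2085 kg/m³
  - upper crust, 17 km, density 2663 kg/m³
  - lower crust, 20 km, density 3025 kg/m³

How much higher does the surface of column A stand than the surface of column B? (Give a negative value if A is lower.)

For any compensation level in the mantle, the mantle terms cancel and isostasy reduces to e = (Σt_A − Σt_B) − (Σ(ρt)_A − Σ(ρt)_B) / ρ_m.
Σt_A = 19.63 km; Σt_B = 39.72 km; Σ(ρt)_A = 57308.62; Σ(ρt)_B = 111442.2 (in km·kg/m³).
e = (19.63 − 39.72) − (57308.62 − 111442.2) / 3374 = −4.05 km.

−4.05 km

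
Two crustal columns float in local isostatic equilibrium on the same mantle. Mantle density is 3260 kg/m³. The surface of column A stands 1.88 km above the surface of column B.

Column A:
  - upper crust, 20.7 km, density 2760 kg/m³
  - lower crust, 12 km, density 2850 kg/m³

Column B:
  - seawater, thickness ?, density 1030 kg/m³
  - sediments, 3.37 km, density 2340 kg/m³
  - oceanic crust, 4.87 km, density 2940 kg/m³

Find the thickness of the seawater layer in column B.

Take the compensation level at the base of the deeper column (depth z_c below the surface of column A) and equate Σ ρ_i t_i down to z_c; mantle fills any gap and the z_c terms cancel.
Column A: 20.7×2760 + 12×2850 + (z_c − 32.7)×3260
Column B: 1.88×0 + x×1030 + 3.37×2340 + 4.87×2940 + (z_c − 1.88 − 8.24 − x)×3260
The z_c×3260 term appears on both sides and cancels. Collect the known terms of each column as K = Σ(ρt)_known − 3260 × (depth of known layers): K_A = 91332 − 3260×32.7 = −15270; K_B = 22203.6 − 3260×(1.88 + 8.24) = −10787.6.
Balance: K_A = K_B − x×(3260 − 1030), so x = (K_B − K_A)/(3260 − 1030) = 4482.4/2230 = 2.01 km.

2.01 km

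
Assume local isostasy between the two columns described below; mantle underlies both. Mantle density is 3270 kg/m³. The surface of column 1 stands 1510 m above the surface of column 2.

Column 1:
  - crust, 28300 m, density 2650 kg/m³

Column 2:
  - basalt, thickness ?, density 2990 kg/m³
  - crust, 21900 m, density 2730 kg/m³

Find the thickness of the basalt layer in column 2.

Take the compensation level at the base of the deeper column (depth z_c below the surface of column 1) and equate Σ ρ_i t_i down to z_c; mantle fills any gap and the z_c terms cancel.
Column 1: 28300×2650 + (z_c − 28300)×3270
Column 2: 1510×0 + x×2990 + 21900×2730 + (z_c − 1510 − 21900 − x)×3270
The z_c×3270 term appears on both sides and cancels. Collect the known terms of each column as K = Σ(ρt)_known − 3270 × (depth of known layers): K_1 = 74995000 − 3270×28300 = −17546000; K_2 = 59787000 − 3270×(1510 + 21900) = −16763700.
Balance: K_1 = K_2 − x×(3270 − 2990), so x = (K_2 − K_1)/(3270 − 2990) = 782300/280 = 2790 m.

2790 m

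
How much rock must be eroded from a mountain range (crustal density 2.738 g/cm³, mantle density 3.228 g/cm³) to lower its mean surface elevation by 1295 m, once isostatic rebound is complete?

Net drop Δ = e − u = e − e ρ_c/ρ_m = e (ρ_m − ρ_c)/ρ_m.
e = Δ ρ_m/(ρ_m − ρ_c) = 1295 m × 3.228/0.49 = 8530 m.

8530 m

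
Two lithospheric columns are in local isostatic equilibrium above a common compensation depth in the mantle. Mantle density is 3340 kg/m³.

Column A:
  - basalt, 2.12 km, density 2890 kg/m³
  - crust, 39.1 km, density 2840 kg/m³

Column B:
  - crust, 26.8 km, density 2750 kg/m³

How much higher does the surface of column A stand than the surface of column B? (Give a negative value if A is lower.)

For any compensation level in the mantle, the mantle terms cancel and isostasy reduces to e = (Σt_A − Σt_B) − (Σ(ρt)_A − Σ(ρt)_B) / ρ_m.
Σt_A = 41.22 km; Σt_B = 26.8 km; Σ(ρt)_A = 117170.8; Σ(ρt)_B = 73700 (in km·kg/m³).
e = (41.22 − 26.8) − (117170.8 − 73700) / 3340 = 1.4 km.

1.4 km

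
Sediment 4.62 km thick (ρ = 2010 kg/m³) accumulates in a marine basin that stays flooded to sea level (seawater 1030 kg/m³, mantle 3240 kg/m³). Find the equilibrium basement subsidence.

2.05 km

Submarine loading: the sediment displaces seawater, and the subsidence is in turn flooded, so s (ρ_m − ρ_w) = t (ρ_sed − ρ_w).
s = 4.62 km × (2010 − 1030) / (3240 − 1030) = 2.05 km.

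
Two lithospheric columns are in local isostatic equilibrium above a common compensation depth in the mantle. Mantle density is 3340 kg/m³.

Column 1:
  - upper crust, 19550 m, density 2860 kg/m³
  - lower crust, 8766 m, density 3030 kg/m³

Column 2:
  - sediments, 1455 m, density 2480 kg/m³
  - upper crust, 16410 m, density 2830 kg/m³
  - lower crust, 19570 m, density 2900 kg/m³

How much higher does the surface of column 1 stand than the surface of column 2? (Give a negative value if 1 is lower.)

−1840 m

For any compensation level in the mantle, the mantle terms cancel and isostasy reduces to e = (Σt_1 − Σt_2) − (Σ(ρt)_1 − Σ(ρt)_2) / ρ_m.
Σt_1 = 28316 m; Σt_2 = 37435 m; Σ(ρt)_1 = 82473980; Σ(ρt)_2 = 106801700 (in m·kg/m³).
e = (28316 − 37435) − (82473980 − 106801700) / 3340 = −1840 m.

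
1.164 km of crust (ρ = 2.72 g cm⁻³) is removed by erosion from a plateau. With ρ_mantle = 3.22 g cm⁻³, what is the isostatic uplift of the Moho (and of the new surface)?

0.983 km

Unloading: uplift u = e ρ_c/ρ_m = 1.164 km × 2.72/3.22 = 0.983 km.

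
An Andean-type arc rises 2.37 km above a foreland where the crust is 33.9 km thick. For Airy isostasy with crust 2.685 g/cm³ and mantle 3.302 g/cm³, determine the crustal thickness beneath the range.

Root depth r = h ρ_c / (ρ_m − ρ_c) = 2.37 km × 2.685 / 0.617 = 10.31 km.
Total thickness = T + h + r = 33.9 km + 2.37 km + 10.31 km = 46.6 km.

46.6 km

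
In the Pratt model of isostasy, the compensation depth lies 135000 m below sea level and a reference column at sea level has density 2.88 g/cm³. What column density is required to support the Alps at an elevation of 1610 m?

Pratt balance: ρ_ref D = ρ (D + h).
ρ = ρ_ref D/(D + h) = 2.88 × 135000 m/(135000 m + 1610 m) = 2.85 g/cm³.

2.85 g/cm³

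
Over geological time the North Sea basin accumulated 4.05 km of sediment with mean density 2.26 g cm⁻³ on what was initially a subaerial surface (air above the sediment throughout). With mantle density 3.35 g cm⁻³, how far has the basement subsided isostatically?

2.73 km

Subaerial load: s = t ρ_sed / ρ_m = 4.05 km × 2.26/3.35 = 2.73 km.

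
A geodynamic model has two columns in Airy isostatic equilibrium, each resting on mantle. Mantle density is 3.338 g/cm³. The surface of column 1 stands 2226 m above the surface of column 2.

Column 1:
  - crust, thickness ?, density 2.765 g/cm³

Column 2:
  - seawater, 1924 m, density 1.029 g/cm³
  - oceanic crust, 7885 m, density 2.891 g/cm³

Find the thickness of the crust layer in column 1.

Take the compensation level at the base of the deeper column (depth z_c below the surface of column 1) and equate Σ ρ_i t_i down to z_c; mantle fills any gap and the z_c terms cancel.
Column 1: x×2.765 + (z_c − 0 − x)×3.338
Column 2: 2226×0 + 1924×1.029 + 7885×2.891 + (z_c − 2226 − 9809)×3.338
The z_c×3.338 term appears on both sides and cancels. Collect the known terms of each column as K = Σ(ρt)_known − 3.338 × (depth of known layers): K_1 = 0 − 3.338×0 = 0; K_2 = 24775.331 − 3.338×(2226 + 9809) = −15397.499.
Balance: K_1 − x×(3.338 − 2.765) = K_2, so x = (K_1 − K_2)/(3.338 − 2.765) = 15397.5/0.573 = 26900 m.

26900 m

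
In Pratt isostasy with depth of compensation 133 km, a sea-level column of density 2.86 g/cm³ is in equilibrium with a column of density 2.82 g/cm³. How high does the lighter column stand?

ρ_ref D = ρ (D + h) → h = D (ρ_ref − ρ)/ρ.
h = 133 km × (2.86 − 2.82)/2.82 = 1.89 km.

1.89 km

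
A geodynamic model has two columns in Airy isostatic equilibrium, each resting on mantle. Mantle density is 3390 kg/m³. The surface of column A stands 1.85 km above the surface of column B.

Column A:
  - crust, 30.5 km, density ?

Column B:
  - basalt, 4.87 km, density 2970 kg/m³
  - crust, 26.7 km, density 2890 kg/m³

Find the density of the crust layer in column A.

Take the compensation level at the base of the deeper column (depth z_c below the surface of column A) and equate Σ ρ_i t_i down to z_c; mantle fills any gap and the z_c terms cancel.
Column A: 30.5×ρ + (z_c − 30.5)×3390
Column B: 1.85×0 + 4.87×2970 + 26.7×2890 + (z_c − 1.85 − 31.57)×3390
The z_c×3390 term appears on both sides and cancels. Collect the known terms of each column as K = Σ(ρt)_known − 3390 × (depth of known layers): K_A = 0 − 3390×30.5 = −103395; K_B = 91626.9 − 3390×(1.85 + 31.57) = −21666.9.
Balance: K_A + 30.5×ρ = K_B, so ρ = (K_B − K_A)/30.5 = 81728.1/30.5 = 2680 kg/m³.

2680 kg/m³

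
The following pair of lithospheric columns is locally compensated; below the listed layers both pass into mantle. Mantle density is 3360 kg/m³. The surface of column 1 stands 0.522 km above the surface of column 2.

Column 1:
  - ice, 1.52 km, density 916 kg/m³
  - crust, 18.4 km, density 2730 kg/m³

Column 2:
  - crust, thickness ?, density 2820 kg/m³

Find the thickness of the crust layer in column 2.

25.1 km

Take the compensation level at the base of the deeper column (depth z_c below the surface of column 1) and equate Σ ρ_i t_i down to z_c; mantle fills any gap and the z_c terms cancel.
Column 1: 1.52×916 + 18.4×2730 + (z_c − 19.92)×3360
Column 2: 0.522×0 + x×2820 + (z_c − 0.522 − 0 − x)×3360
The z_c×3360 term appears on both sides and cancels. Collect the known terms of each column as K = Σ(ρt)_known − 3360 × (depth of known layers): K_1 = 51624.32 − 3360×19.92 = −15306.88; K_2 = 0 − 3360×(0.522 + 0) = −1753.92.
Balance: K_1 = K_2 − x×(3360 − 2820), so x = (K_2 − K_1)/(3360 − 2820) = 13553/540 = 25.1 km.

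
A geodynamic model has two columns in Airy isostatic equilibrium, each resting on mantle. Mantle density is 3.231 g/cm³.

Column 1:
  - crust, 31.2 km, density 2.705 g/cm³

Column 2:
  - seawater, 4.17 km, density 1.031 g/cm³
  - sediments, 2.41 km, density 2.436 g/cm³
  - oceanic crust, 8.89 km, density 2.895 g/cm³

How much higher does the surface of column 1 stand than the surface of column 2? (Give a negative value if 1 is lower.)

0.722 km

For any compensation level in the mantle, the mantle terms cancel and isostasy reduces to e = (Σt_1 − Σt_2) − (Σ(ρt)_1 − Σ(ρt)_2) / ρ_m.
Σt_1 = 31.2 km; Σt_2 = 15.47 km; Σ(ρt)_1 = 84.396; Σ(ρt)_2 = 35.90658 (in km·g/cm³).
e = (31.2 − 15.47) − (84.396 − 35.90658) / 3.231 = 0.722 km.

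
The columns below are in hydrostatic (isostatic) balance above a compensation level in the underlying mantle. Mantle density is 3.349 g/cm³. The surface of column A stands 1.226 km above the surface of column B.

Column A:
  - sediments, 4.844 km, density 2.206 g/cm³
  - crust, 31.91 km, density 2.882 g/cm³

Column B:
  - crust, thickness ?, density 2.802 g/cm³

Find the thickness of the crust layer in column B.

29.9 km

Take the compensation level at the base of the deeper column (depth z_c below the surface of column A) and equate Σ ρ_i t_i down to z_c; mantle fills any gap and the z_c terms cancel.
Column A: 4.844×2.206 + 31.91×2.882 + (z_c − 36.754)×3.349
Column B: 1.226×0 + x×2.802 + (z_c − 1.226 − 0 − x)×3.349
The z_c×3.349 term appears on both sides and cancels. Collect the known terms of each column as K = Σ(ρt)_known − 3.349 × (depth of known layers): K_A = 102.650484 − 3.349×36.754 = −20.438662; K_B = 0 − 3.349×(1.226 + 0) = −4.105874.
Balance: K_A = K_B − x×(3.349 − 2.802), so x = (K_B − K_A)/(3.349 − 2.802) = 16.3328/0.547 = 29.9 km.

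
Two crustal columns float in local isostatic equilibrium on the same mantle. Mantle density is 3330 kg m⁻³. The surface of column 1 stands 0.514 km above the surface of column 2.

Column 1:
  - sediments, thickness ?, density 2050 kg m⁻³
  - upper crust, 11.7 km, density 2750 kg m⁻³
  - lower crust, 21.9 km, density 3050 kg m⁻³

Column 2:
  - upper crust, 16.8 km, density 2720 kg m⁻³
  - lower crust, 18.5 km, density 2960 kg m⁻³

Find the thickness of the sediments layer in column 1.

Take the compensation level at the base of the deeper column (depth z_c below the surface of column 1) and equate Σ ρ_i t_i down to z_c; mantle fills any gap and the z_c terms cancel.
Column 1: x×2050 + 11.7×2750 + 21.9×3050 + (z_c − 33.6 − x)×3330
Column 2: 0.514×0 + 16.8×2720 + 18.5×2960 + (z_c − 0.514 − 35.3)×3330
The z_c×3330 term appears on both sides and cancels. Collect the known terms of each column as K = Σ(ρt)_known − 3330 × (depth of known layers): K_1 = 98970 − 3330×33.6 = −12918; K_2 = 100456 − 3330×(0.514 + 35.3) = −18804.62.
Balance: K_1 − x×(3330 − 2050) = K_2, so x = (K_1 − K_2)/(3330 − 2050) = 5886.62/1280 = 4.6 km.

4.6 km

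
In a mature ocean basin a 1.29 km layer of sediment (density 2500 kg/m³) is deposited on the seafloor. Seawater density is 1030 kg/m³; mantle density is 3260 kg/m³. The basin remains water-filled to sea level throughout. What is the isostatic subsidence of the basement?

0.85 km

Submarine loading: the sediment displaces seawater, and the subsidence is in turn flooded, so s (ρ_m − ρ_w) = t (ρ_sed − ρ_w).
s = 1.29 km × (2500 − 1030) / (3260 − 1030) = 0.85 km.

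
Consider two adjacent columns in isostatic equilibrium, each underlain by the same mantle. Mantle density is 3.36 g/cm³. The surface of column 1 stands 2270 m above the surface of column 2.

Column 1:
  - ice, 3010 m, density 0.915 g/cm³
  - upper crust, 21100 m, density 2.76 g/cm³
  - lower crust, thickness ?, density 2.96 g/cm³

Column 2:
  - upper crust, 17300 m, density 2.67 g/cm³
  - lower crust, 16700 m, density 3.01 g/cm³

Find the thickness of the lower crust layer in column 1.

Take the compensation level at the base of the deeper column (depth z_c below the surface of column 1) and equate Σ ρ_i t_i down to z_c; mantle fills any gap and the z_c terms cancel.
Column 1: 3010×0.915 + 21100×2.76 + x×2.96 + (z_c − 24110 − x)×3.36
Column 2: 2270×0 + 17300×2.67 + 16700×3.01 + (z_c − 2270 − 34000)×3.36
The z_c×3.36 term appears on both sides and cancels. Collect the known terms of each column as K = Σ(ρt)_known − 3.36 × (depth of known layers): K_1 = 60990.15 − 3.36×24110 = −20019.45; K_2 = 96458 − 3.36×(2270 + 34000) = −25409.2.
Balance: K_1 − x×(3.36 − 2.96) = K_2, so x = (K_1 − K_2)/(3.36 − 2.96) = 5389.75/0.4 = 13500 m.

13500 m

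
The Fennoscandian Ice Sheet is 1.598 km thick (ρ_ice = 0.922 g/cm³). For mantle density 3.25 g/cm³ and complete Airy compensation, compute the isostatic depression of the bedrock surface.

For local isostatic compensation: the ice load ρ_ice t is balanced by mantle displaced below, ρ_m s.
s = t ρ_ice / ρ_m = 1.598 km × 0.922/3.25 = 0.453 km.

0.453 km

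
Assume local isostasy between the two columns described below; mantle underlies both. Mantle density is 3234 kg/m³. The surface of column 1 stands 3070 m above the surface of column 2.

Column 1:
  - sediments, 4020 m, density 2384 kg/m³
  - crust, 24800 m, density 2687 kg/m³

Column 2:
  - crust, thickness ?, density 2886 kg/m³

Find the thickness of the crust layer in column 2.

Take the compensation level at the base of the deeper column (depth z_c below the surface of column 1) and equate Σ ρ_i t_i down to z_c; mantle fills any gap and the z_c terms cancel.
Column 1: 4020×2384 + 24800×2687 + (z_c − 28820)×3234
Column 2: 3070×0 + x×2886 + (z_c − 3070 − 0 − x)×3234
The z_c×3234 term appears on both sides and cancels. Collect the known terms of each column as K = Σ(ρt)_known − 3234 × (depth of known layers): K_1 = 76221280 − 3234×28820 = −16982600; K_2 = 0 − 3234×(3070 + 0) = −9928380.
Balance: K_1 = K_2 − x×(3234 − 2886), so x = (K_2 − K_1)/(3234 − 2886) = 7054220/348 = 20300 m.

20300 m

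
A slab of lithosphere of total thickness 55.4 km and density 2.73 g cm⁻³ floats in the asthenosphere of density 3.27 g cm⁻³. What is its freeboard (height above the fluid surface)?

Floating equilibrium: submerged depth d = t ρ_obj/ρ_fluid = 55.4 km × 2.73/3.27 = 46.25 km.
Freeboard = t − d = 55.4 km − 46.25 km = 9.15 km.

9.15 km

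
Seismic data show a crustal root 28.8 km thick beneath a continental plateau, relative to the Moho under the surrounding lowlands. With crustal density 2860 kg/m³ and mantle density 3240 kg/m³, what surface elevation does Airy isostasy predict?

For local isostatic compensation: ρ_c h = (ρ_m − ρ_c) r.
h = r (ρ_m − ρ_c) / ρ_c = 28.8 km × (3240 − 2860) / 2860 = 3.83 km.

3.83 km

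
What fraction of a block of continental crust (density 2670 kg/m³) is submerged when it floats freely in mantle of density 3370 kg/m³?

Submerged fraction = ρ_obj/ρ_fluid = 2670/3370 = 0.792.

0.792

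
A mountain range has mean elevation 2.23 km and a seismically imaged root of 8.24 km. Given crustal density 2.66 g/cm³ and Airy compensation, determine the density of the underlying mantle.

Airy balance: ρ_c h = (ρ_m − ρ_c) r → ρ_m = ρ_c (1 + h/r).
ρ_m = 2.66 × (1 + 2.23 km/8.24 km) = 3.38 g/cm³.

3.38 g/cm³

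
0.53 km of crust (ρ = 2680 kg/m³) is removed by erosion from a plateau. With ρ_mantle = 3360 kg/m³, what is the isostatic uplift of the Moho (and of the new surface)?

Unloading: uplift u = e ρ_c/ρ_m = 0.53 km × 2680/3360 = 0.423 km.

0.423 km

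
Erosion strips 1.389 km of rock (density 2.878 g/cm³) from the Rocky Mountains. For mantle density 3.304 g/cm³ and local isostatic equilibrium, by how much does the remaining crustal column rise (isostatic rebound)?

1.21 km

Unloading: uplift u = e ρ_c/ρ_m = 1.389 km × 2.878/3.304 = 1.21 km.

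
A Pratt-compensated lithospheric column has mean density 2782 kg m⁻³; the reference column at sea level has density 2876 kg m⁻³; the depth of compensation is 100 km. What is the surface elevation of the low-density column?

3.38 km

ρ_ref D = ρ (D + h) → h = D (ρ_ref − ρ)/ρ.
h = 100 km × (2876 − 2782)/2782 = 3.38 km.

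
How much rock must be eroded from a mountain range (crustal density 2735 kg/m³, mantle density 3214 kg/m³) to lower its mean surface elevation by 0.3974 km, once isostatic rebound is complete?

Net drop Δ = e − u = e − e ρ_c/ρ_m = e (ρ_m − ρ_c)/ρ_m.
e = Δ ρ_m/(ρ_m − ρ_c) = 0.3974 km × 3214/479 = 2.67 km.

2.67 km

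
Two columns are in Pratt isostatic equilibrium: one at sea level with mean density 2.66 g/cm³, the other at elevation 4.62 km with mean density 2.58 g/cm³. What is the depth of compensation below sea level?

ρ_ref D = ρ (D + h) → D (ρ_ref − ρ) = ρ h.
D = ρ h/(ρ_ref − ρ) = 2.58 × 4.62 km/(2.66 − 2.58) = 149 km.

149 km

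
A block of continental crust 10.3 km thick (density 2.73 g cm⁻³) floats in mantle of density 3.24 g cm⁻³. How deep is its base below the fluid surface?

8.68 km

Draft d = t ρ_obj/ρ_fluid = 10.3 km × 2.73/3.24 = 8.68 km.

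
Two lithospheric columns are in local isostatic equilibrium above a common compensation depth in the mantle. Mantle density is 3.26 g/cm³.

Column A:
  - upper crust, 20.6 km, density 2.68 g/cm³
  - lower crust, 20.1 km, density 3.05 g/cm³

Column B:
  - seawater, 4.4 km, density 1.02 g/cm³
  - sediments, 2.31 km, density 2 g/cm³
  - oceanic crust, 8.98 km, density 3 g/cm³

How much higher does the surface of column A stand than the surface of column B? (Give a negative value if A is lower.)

0.327 km

For any compensation level in the mantle, the mantle terms cancel and isostasy reduces to e = (Σt_A − Σt_B) − (Σ(ρt)_A − Σ(ρt)_B) / ρ_m.
Σt_A = 40.7 km; Σt_B = 15.69 km; Σ(ρt)_A = 116.513; Σ(ρt)_B = 36.048 (in km·g/cm³).
e = (40.7 − 15.69) − (116.513 − 36.048) / 3.26 = 0.327 km.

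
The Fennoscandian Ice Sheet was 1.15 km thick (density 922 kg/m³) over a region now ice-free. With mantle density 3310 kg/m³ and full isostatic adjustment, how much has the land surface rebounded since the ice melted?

0.32 km

Removing the load lets mantle flow back in; uplift u satisfies ρ_ice t = ρ_m u.
u = t ρ_ice/ρ_m = 1.15 km × 922/3310 = 0.32 km.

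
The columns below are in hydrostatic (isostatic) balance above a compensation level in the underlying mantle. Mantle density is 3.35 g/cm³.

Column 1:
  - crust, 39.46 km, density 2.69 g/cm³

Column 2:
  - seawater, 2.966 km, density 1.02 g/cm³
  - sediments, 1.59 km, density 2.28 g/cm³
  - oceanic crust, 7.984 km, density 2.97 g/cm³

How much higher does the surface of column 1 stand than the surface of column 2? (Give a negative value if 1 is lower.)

4.3 km

For any compensation level in the mantle, the mantle terms cancel and isostasy reduces to e = (Σt_1 − Σt_2) − (Σ(ρt)_1 − Σ(ρt)_2) / ρ_m.
Σt_1 = 39.46 km; Σt_2 = 12.54 km; Σ(ρt)_1 = 106.1474; Σ(ρt)_2 = 30.363 (in km·g/cm³).
e = (39.46 − 12.54) − (106.1474 − 30.363) / 3.35 = 4.3 km.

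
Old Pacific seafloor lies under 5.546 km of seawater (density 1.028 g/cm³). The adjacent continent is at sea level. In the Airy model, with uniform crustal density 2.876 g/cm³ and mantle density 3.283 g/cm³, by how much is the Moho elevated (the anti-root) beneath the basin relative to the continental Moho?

In Airy isostatic equilibrium: replacing crust with seawater at the top is compensated by replacing crust with mantle at the base: d (ρ_c − ρ_w) = a (ρ_m − ρ_c).
a = d (ρ_c − ρ_w)/(ρ_m − ρ_c) = 5.546 km × 1.848/0.407 = 25.2 km.

25.2 km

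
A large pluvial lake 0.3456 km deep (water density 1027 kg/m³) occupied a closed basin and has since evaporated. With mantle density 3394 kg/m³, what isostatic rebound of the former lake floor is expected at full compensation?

0.105 km

u = d ρ_w/ρ_m = 0.3456 km × 1027/3394 = 0.105 km.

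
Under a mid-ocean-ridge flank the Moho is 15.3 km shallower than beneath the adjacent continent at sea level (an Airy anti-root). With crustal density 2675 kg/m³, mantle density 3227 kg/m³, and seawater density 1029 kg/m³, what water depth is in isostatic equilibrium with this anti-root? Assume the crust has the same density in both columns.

5.13 km

Replacing a thickness d of crust by seawater at the top must be balanced by replacing crust with mantle at the base: d (ρ_c − ρ_w) = a (ρ_m − ρ_c).
d = a (ρ_m − ρ_c)/(ρ_c − ρ_w) = 15.3 km × 552/1646 = 5.13 km.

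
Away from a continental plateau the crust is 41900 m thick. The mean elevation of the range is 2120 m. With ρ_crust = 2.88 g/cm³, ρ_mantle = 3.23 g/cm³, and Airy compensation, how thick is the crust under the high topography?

Root depth r = h ρ_c / (ρ_m − ρ_c) = 2120 m × 2.88 / 0.35 = 17440 m.
Total thickness = T + h + r = 41900 m + 2120 m + 17440 m = 61500 m.

61500 m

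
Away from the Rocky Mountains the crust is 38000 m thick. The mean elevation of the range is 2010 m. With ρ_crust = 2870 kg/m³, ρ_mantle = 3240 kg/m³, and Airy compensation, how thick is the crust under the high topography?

55600 m

Root depth r = h ρ_c / (ρ_m − ρ_c) = 2010 m × 2870 / 370 = 15590 m.
Total thickness = T + h + r = 38000 m + 2010 m + 15590 m = 55600 m.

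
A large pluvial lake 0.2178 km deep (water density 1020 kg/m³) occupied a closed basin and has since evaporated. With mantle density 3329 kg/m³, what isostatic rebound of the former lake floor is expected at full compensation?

u = d ρ_w/ρ_m = 0.2178 km × 1020/3329 = 0.0667 km.

0.0667 km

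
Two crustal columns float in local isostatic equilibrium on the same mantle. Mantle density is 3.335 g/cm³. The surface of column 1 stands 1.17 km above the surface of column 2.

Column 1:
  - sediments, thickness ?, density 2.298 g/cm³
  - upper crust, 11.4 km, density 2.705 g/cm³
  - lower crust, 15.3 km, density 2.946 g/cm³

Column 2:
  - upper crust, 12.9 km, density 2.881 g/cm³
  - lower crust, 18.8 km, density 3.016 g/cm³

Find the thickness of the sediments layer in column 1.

2.53 km

Take the compensation level at the base of the deeper column (depth z_c below the surface of column 1) and equate Σ ρ_i t_i down to z_c; mantle fills any gap and the z_c terms cancel.
Column 1: x×2.298 + 11.4×2.705 + 15.3×2.946 + (z_c − 26.7 − x)×3.335
Column 2: 1.17×0 + 12.9×2.881 + 18.8×3.016 + (z_c − 1.17 − 31.7)×3.335
The z_c×3.335 term appears on both sides and cancels. Collect the known terms of each column as K = Σ(ρt)_known − 3.335 × (depth of known layers): K_1 = 75.9108 − 3.335×26.7 = −13.1337; K_2 = 93.8657 − 3.335×(1.17 + 31.7) = −15.75575.
Balance: K_1 − x×(3.335 − 2.298) = K_2, so x = (K_1 − K_2)/(3.335 − 2.298) = 2.62205/1.037 = 2.53 km.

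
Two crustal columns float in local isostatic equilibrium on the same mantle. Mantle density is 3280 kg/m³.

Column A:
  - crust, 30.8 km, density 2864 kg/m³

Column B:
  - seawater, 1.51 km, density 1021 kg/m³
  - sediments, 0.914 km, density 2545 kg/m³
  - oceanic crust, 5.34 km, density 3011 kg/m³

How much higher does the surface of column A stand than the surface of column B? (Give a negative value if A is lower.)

For any compensation level in the mantle, the mantle terms cancel and isostasy reduces to e = (Σt_A − Σt_B) − (Σ(ρt)_A − Σ(ρt)_B) / ρ_m.
Σt_A = 30.8 km; Σt_B = 7.764 km; Σ(ρt)_A = 88211.2; Σ(ρt)_B = 19946.58 (in km·kg/m³).
e = (30.8 − 7.764) − (88211.2 − 19946.58) / 3280 = 2.22 km.

2.22 km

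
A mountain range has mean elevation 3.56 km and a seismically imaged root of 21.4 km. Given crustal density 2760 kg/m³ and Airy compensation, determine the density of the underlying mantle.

3220 kg/m³

Airy balance: ρ_c h = (ρ_m − ρ_c) r → ρ_m = ρ_c (1 + h/r).
ρ_m = 2760 × (1 + 3.56 km/21.4 km) = 3220 kg/m³.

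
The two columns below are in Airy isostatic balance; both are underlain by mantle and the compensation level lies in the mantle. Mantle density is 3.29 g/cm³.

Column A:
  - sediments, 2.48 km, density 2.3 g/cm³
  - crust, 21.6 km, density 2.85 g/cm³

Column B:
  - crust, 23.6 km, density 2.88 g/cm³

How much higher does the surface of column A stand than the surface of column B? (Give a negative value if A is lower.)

0.694 km

For any compensation level in the mantle, the mantle terms cancel and isostasy reduces to e = (Σt_A − Σt_B) − (Σ(ρt)_A − Σ(ρt)_B) / ρ_m.
Σt_A = 24.08 km; Σt_B = 23.6 km; Σ(ρt)_A = 67.264; Σ(ρt)_B = 67.968 (in km·g/cm³).
e = (24.08 − 23.6) − (67.264 − 67.968) / 3.29 = 0.694 km.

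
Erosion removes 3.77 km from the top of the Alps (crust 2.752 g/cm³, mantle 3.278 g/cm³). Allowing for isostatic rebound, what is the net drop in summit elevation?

0.605 km

Rebound u = e ρ_c/ρ_m = 3.77 km × 2.752/3.278 = 3.165 km.
Net surface drop = e − u = 3.77 km − 3.165 km = e (ρ_m − ρ_c)/ρ_m = 0.605 km.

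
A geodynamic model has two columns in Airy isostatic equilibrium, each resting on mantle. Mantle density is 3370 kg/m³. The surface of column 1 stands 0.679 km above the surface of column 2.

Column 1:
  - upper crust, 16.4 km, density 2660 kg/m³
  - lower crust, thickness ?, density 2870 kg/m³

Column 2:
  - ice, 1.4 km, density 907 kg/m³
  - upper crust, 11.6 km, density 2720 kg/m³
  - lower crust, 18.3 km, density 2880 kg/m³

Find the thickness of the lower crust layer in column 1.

Take the compensation level at the base of the deeper column (depth z_c below the surface of column 1) and equate Σ ρ_i t_i down to z_c; mantle fills any gap and the z_c terms cancel.
Column 1: 16.4×2660 + x×2870 + (z_c − 16.4 − x)×3370
Column 2: 0.679×0 + 1.4×907 + 11.6×2720 + 18.3×2880 + (z_c − 0.679 − 31.3)×3370
The z_c×3370 term appears on both sides and cancels. Collect the known terms of each column as K = Σ(ρt)_known − 3370 × (depth of known layers): K_1 = 43624 − 3370×16.4 = −11644; K_2 = 85525.8 − 3370×(0.679 + 31.3) = −22243.43.
Balance: K_1 − x×(3370 − 2870) = K_2, so x = (K_1 − K_2)/(3370 − 2870) = 10599.4/500 = 21.2 km.

21.2 km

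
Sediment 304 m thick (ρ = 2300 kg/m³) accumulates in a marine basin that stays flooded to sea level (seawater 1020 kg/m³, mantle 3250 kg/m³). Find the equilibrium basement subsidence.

Submarine loading: the sediment displaces seawater, and the subsidence is in turn flooded, so s (ρ_m − ρ_w) = t (ρ_sed − ρ_w).
s = 304 m × (2300 − 1020) / (3250 − 1020) = 174 m.

174 m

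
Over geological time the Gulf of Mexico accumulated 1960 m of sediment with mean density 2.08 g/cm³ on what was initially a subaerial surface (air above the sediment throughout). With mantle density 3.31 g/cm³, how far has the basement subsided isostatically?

Subaerial load: s = t ρ_sed / ρ_m = 1960 m × 2.08/3.31 = 1230 m.

1230 m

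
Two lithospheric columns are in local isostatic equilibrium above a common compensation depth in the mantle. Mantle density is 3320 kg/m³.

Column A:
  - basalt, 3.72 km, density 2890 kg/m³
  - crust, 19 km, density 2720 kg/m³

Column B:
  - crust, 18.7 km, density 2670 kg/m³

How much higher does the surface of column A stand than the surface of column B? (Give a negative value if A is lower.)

For any compensation level in the mantle, the mantle terms cancel and isostasy reduces to e = (Σt_A − Σt_B) − (Σ(ρt)_A − Σ(ρt)_B) / ρ_m.
Σt_A = 22.72 km; Σt_B = 18.7 km; Σ(ρt)_A = 62430.8; Σ(ρt)_B = 49929 (in km·kg/m³).
e = (22.72 − 18.7) − (62430.8 − 49929) / 3320 = 0.254 km.

0.254 km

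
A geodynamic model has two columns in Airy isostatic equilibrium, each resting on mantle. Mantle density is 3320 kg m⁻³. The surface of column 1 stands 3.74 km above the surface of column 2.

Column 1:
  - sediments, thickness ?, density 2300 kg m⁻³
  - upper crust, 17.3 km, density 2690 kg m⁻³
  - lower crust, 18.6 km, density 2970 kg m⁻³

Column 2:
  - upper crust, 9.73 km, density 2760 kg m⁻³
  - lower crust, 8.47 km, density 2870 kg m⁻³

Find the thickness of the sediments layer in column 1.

4.18 km

Take the compensation level at the base of the deeper column (depth z_c below the surface of column 1) and equate Σ ρ_i t_i down to z_c; mantle fills any gap and the z_c terms cancel.
Column 1: x×2300 + 17.3×2690 + 18.6×2970 + (z_c − 35.9 − x)×3320
Column 2: 3.74×0 + 9.73×2760 + 8.47×2870 + (z_c − 3.74 − 18.2)×3320
The z_c×3320 term appears on both sides and cancels. Collect the known terms of each column as K = Σ(ρt)_known − 3320 × (depth of known layers): K_1 = 101779 − 3320×35.9 = −17409; K_2 = 51163.7 − 3320×(3.74 + 18.2) = −21677.1.
Balance: K_1 − x×(3320 − 2300) = K_2, so x = (K_1 − K_2)/(3320 − 2300) = 4268.1/1020 = 4.18 km.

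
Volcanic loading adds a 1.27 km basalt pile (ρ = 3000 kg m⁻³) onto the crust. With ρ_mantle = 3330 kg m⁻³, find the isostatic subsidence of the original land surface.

Subaerial loading: s = t ρ_load / ρ_m.
s = 1.27 km × 3000/3330 = 1.14 km.

1.14 km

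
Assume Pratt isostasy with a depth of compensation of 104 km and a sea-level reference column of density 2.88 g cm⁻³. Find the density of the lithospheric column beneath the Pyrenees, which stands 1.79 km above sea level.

Pratt balance: ρ_ref D = ρ (D + h).
ρ = ρ_ref D/(D + h) = 2.88 × 104 km/(104 km + 1.79 km) = 2.83 g cm⁻³.

2.83 g cm⁻³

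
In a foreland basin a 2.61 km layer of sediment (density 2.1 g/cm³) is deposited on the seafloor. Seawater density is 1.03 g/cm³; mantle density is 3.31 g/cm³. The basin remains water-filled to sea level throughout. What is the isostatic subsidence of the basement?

Submarine loading: the sediment displaces seawater, and the subsidence is in turn flooded, so s (ρ_m − ρ_w) = t (ρ_sed − ρ_w).
s = 2.61 km × (2.1 − 1.03) / (3.31 − 1.03) = 1.22 km.

1.22 km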